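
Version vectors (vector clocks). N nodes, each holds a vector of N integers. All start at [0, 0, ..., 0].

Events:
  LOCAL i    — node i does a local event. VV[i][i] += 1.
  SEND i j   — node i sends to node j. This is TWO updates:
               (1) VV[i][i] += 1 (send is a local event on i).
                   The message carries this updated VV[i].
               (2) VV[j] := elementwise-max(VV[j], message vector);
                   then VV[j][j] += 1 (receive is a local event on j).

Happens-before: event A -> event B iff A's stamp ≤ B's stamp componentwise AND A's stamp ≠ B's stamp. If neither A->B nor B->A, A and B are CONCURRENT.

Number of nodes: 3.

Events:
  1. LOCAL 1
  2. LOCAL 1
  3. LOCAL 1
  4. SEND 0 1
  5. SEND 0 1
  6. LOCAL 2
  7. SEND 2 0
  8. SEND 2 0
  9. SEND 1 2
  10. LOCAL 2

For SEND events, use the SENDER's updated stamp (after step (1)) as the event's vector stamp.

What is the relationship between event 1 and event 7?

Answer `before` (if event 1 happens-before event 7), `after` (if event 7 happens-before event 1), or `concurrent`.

Answer: concurrent

Derivation:
Initial: VV[0]=[0, 0, 0]
Initial: VV[1]=[0, 0, 0]
Initial: VV[2]=[0, 0, 0]
Event 1: LOCAL 1: VV[1][1]++ -> VV[1]=[0, 1, 0]
Event 2: LOCAL 1: VV[1][1]++ -> VV[1]=[0, 2, 0]
Event 3: LOCAL 1: VV[1][1]++ -> VV[1]=[0, 3, 0]
Event 4: SEND 0->1: VV[0][0]++ -> VV[0]=[1, 0, 0], msg_vec=[1, 0, 0]; VV[1]=max(VV[1],msg_vec) then VV[1][1]++ -> VV[1]=[1, 4, 0]
Event 5: SEND 0->1: VV[0][0]++ -> VV[0]=[2, 0, 0], msg_vec=[2, 0, 0]; VV[1]=max(VV[1],msg_vec) then VV[1][1]++ -> VV[1]=[2, 5, 0]
Event 6: LOCAL 2: VV[2][2]++ -> VV[2]=[0, 0, 1]
Event 7: SEND 2->0: VV[2][2]++ -> VV[2]=[0, 0, 2], msg_vec=[0, 0, 2]; VV[0]=max(VV[0],msg_vec) then VV[0][0]++ -> VV[0]=[3, 0, 2]
Event 8: SEND 2->0: VV[2][2]++ -> VV[2]=[0, 0, 3], msg_vec=[0, 0, 3]; VV[0]=max(VV[0],msg_vec) then VV[0][0]++ -> VV[0]=[4, 0, 3]
Event 9: SEND 1->2: VV[1][1]++ -> VV[1]=[2, 6, 0], msg_vec=[2, 6, 0]; VV[2]=max(VV[2],msg_vec) then VV[2][2]++ -> VV[2]=[2, 6, 4]
Event 10: LOCAL 2: VV[2][2]++ -> VV[2]=[2, 6, 5]
Event 1 stamp: [0, 1, 0]
Event 7 stamp: [0, 0, 2]
[0, 1, 0] <= [0, 0, 2]? False
[0, 0, 2] <= [0, 1, 0]? False
Relation: concurrent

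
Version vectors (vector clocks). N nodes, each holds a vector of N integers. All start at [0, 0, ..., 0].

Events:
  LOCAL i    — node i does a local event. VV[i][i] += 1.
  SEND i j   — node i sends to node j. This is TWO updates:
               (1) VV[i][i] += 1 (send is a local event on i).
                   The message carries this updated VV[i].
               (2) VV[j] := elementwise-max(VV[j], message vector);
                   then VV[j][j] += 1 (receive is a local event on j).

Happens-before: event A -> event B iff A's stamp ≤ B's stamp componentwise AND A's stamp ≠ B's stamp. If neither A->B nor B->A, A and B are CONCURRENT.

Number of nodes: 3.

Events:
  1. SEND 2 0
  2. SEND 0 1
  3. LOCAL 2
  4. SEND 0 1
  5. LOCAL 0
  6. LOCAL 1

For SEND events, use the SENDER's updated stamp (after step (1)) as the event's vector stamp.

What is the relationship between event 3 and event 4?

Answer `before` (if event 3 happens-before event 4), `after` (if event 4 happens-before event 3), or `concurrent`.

Initial: VV[0]=[0, 0, 0]
Initial: VV[1]=[0, 0, 0]
Initial: VV[2]=[0, 0, 0]
Event 1: SEND 2->0: VV[2][2]++ -> VV[2]=[0, 0, 1], msg_vec=[0, 0, 1]; VV[0]=max(VV[0],msg_vec) then VV[0][0]++ -> VV[0]=[1, 0, 1]
Event 2: SEND 0->1: VV[0][0]++ -> VV[0]=[2, 0, 1], msg_vec=[2, 0, 1]; VV[1]=max(VV[1],msg_vec) then VV[1][1]++ -> VV[1]=[2, 1, 1]
Event 3: LOCAL 2: VV[2][2]++ -> VV[2]=[0, 0, 2]
Event 4: SEND 0->1: VV[0][0]++ -> VV[0]=[3, 0, 1], msg_vec=[3, 0, 1]; VV[1]=max(VV[1],msg_vec) then VV[1][1]++ -> VV[1]=[3, 2, 1]
Event 5: LOCAL 0: VV[0][0]++ -> VV[0]=[4, 0, 1]
Event 6: LOCAL 1: VV[1][1]++ -> VV[1]=[3, 3, 1]
Event 3 stamp: [0, 0, 2]
Event 4 stamp: [3, 0, 1]
[0, 0, 2] <= [3, 0, 1]? False
[3, 0, 1] <= [0, 0, 2]? False
Relation: concurrent

Answer: concurrent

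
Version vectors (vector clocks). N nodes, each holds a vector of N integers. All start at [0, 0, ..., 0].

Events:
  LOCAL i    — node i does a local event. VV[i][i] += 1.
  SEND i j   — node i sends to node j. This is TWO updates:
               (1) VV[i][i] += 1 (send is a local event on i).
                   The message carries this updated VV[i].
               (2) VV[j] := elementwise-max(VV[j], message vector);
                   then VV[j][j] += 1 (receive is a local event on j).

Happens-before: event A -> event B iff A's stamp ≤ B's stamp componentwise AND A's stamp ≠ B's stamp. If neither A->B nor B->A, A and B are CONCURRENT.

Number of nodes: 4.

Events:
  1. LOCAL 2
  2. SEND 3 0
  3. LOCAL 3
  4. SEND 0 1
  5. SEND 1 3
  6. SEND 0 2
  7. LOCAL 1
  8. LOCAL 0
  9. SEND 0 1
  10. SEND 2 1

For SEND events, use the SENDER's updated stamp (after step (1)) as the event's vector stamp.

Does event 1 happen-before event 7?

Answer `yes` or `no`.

Initial: VV[0]=[0, 0, 0, 0]
Initial: VV[1]=[0, 0, 0, 0]
Initial: VV[2]=[0, 0, 0, 0]
Initial: VV[3]=[0, 0, 0, 0]
Event 1: LOCAL 2: VV[2][2]++ -> VV[2]=[0, 0, 1, 0]
Event 2: SEND 3->0: VV[3][3]++ -> VV[3]=[0, 0, 0, 1], msg_vec=[0, 0, 0, 1]; VV[0]=max(VV[0],msg_vec) then VV[0][0]++ -> VV[0]=[1, 0, 0, 1]
Event 3: LOCAL 3: VV[3][3]++ -> VV[3]=[0, 0, 0, 2]
Event 4: SEND 0->1: VV[0][0]++ -> VV[0]=[2, 0, 0, 1], msg_vec=[2, 0, 0, 1]; VV[1]=max(VV[1],msg_vec) then VV[1][1]++ -> VV[1]=[2, 1, 0, 1]
Event 5: SEND 1->3: VV[1][1]++ -> VV[1]=[2, 2, 0, 1], msg_vec=[2, 2, 0, 1]; VV[3]=max(VV[3],msg_vec) then VV[3][3]++ -> VV[3]=[2, 2, 0, 3]
Event 6: SEND 0->2: VV[0][0]++ -> VV[0]=[3, 0, 0, 1], msg_vec=[3, 0, 0, 1]; VV[2]=max(VV[2],msg_vec) then VV[2][2]++ -> VV[2]=[3, 0, 2, 1]
Event 7: LOCAL 1: VV[1][1]++ -> VV[1]=[2, 3, 0, 1]
Event 8: LOCAL 0: VV[0][0]++ -> VV[0]=[4, 0, 0, 1]
Event 9: SEND 0->1: VV[0][0]++ -> VV[0]=[5, 0, 0, 1], msg_vec=[5, 0, 0, 1]; VV[1]=max(VV[1],msg_vec) then VV[1][1]++ -> VV[1]=[5, 4, 0, 1]
Event 10: SEND 2->1: VV[2][2]++ -> VV[2]=[3, 0, 3, 1], msg_vec=[3, 0, 3, 1]; VV[1]=max(VV[1],msg_vec) then VV[1][1]++ -> VV[1]=[5, 5, 3, 1]
Event 1 stamp: [0, 0, 1, 0]
Event 7 stamp: [2, 3, 0, 1]
[0, 0, 1, 0] <= [2, 3, 0, 1]? False. Equal? False. Happens-before: False

Answer: no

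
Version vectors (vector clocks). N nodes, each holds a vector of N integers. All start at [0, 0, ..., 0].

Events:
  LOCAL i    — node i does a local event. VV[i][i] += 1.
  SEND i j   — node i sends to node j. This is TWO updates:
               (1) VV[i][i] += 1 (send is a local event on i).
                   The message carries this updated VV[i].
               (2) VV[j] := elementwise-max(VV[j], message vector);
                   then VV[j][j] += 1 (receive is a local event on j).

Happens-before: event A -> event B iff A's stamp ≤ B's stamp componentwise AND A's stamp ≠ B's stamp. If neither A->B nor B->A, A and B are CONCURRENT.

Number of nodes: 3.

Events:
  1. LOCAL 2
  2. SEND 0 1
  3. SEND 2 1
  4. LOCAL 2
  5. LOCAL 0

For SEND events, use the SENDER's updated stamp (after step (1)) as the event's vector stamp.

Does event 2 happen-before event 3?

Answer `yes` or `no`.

Initial: VV[0]=[0, 0, 0]
Initial: VV[1]=[0, 0, 0]
Initial: VV[2]=[0, 0, 0]
Event 1: LOCAL 2: VV[2][2]++ -> VV[2]=[0, 0, 1]
Event 2: SEND 0->1: VV[0][0]++ -> VV[0]=[1, 0, 0], msg_vec=[1, 0, 0]; VV[1]=max(VV[1],msg_vec) then VV[1][1]++ -> VV[1]=[1, 1, 0]
Event 3: SEND 2->1: VV[2][2]++ -> VV[2]=[0, 0, 2], msg_vec=[0, 0, 2]; VV[1]=max(VV[1],msg_vec) then VV[1][1]++ -> VV[1]=[1, 2, 2]
Event 4: LOCAL 2: VV[2][2]++ -> VV[2]=[0, 0, 3]
Event 5: LOCAL 0: VV[0][0]++ -> VV[0]=[2, 0, 0]
Event 2 stamp: [1, 0, 0]
Event 3 stamp: [0, 0, 2]
[1, 0, 0] <= [0, 0, 2]? False. Equal? False. Happens-before: False

Answer: no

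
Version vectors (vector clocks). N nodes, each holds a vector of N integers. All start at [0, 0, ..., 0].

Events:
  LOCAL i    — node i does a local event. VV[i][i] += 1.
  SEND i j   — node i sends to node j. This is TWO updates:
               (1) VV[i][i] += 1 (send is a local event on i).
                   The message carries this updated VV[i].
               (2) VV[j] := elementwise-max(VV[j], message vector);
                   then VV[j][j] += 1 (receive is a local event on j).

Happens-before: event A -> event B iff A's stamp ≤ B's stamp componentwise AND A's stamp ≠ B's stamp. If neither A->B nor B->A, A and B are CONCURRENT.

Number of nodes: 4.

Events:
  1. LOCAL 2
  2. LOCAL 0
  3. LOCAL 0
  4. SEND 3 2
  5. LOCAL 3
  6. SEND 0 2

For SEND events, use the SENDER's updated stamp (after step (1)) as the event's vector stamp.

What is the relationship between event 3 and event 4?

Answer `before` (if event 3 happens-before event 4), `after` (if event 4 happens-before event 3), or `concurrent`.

Answer: concurrent

Derivation:
Initial: VV[0]=[0, 0, 0, 0]
Initial: VV[1]=[0, 0, 0, 0]
Initial: VV[2]=[0, 0, 0, 0]
Initial: VV[3]=[0, 0, 0, 0]
Event 1: LOCAL 2: VV[2][2]++ -> VV[2]=[0, 0, 1, 0]
Event 2: LOCAL 0: VV[0][0]++ -> VV[0]=[1, 0, 0, 0]
Event 3: LOCAL 0: VV[0][0]++ -> VV[0]=[2, 0, 0, 0]
Event 4: SEND 3->2: VV[3][3]++ -> VV[3]=[0, 0, 0, 1], msg_vec=[0, 0, 0, 1]; VV[2]=max(VV[2],msg_vec) then VV[2][2]++ -> VV[2]=[0, 0, 2, 1]
Event 5: LOCAL 3: VV[3][3]++ -> VV[3]=[0, 0, 0, 2]
Event 6: SEND 0->2: VV[0][0]++ -> VV[0]=[3, 0, 0, 0], msg_vec=[3, 0, 0, 0]; VV[2]=max(VV[2],msg_vec) then VV[2][2]++ -> VV[2]=[3, 0, 3, 1]
Event 3 stamp: [2, 0, 0, 0]
Event 4 stamp: [0, 0, 0, 1]
[2, 0, 0, 0] <= [0, 0, 0, 1]? False
[0, 0, 0, 1] <= [2, 0, 0, 0]? False
Relation: concurrent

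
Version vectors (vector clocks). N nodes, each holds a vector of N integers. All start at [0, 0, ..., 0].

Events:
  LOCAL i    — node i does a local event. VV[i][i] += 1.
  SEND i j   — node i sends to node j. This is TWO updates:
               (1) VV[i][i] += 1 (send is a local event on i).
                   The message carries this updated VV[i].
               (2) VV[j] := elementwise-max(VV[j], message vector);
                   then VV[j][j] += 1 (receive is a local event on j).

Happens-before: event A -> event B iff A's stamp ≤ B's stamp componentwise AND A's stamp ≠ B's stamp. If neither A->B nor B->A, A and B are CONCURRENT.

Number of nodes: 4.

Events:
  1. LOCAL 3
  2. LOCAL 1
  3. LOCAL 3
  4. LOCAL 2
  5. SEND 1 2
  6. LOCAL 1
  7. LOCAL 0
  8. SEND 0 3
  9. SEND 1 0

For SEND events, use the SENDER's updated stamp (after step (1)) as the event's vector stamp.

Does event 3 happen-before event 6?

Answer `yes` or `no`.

Answer: no

Derivation:
Initial: VV[0]=[0, 0, 0, 0]
Initial: VV[1]=[0, 0, 0, 0]
Initial: VV[2]=[0, 0, 0, 0]
Initial: VV[3]=[0, 0, 0, 0]
Event 1: LOCAL 3: VV[3][3]++ -> VV[3]=[0, 0, 0, 1]
Event 2: LOCAL 1: VV[1][1]++ -> VV[1]=[0, 1, 0, 0]
Event 3: LOCAL 3: VV[3][3]++ -> VV[3]=[0, 0, 0, 2]
Event 4: LOCAL 2: VV[2][2]++ -> VV[2]=[0, 0, 1, 0]
Event 5: SEND 1->2: VV[1][1]++ -> VV[1]=[0, 2, 0, 0], msg_vec=[0, 2, 0, 0]; VV[2]=max(VV[2],msg_vec) then VV[2][2]++ -> VV[2]=[0, 2, 2, 0]
Event 6: LOCAL 1: VV[1][1]++ -> VV[1]=[0, 3, 0, 0]
Event 7: LOCAL 0: VV[0][0]++ -> VV[0]=[1, 0, 0, 0]
Event 8: SEND 0->3: VV[0][0]++ -> VV[0]=[2, 0, 0, 0], msg_vec=[2, 0, 0, 0]; VV[3]=max(VV[3],msg_vec) then VV[3][3]++ -> VV[3]=[2, 0, 0, 3]
Event 9: SEND 1->0: VV[1][1]++ -> VV[1]=[0, 4, 0, 0], msg_vec=[0, 4, 0, 0]; VV[0]=max(VV[0],msg_vec) then VV[0][0]++ -> VV[0]=[3, 4, 0, 0]
Event 3 stamp: [0, 0, 0, 2]
Event 6 stamp: [0, 3, 0, 0]
[0, 0, 0, 2] <= [0, 3, 0, 0]? False. Equal? False. Happens-before: False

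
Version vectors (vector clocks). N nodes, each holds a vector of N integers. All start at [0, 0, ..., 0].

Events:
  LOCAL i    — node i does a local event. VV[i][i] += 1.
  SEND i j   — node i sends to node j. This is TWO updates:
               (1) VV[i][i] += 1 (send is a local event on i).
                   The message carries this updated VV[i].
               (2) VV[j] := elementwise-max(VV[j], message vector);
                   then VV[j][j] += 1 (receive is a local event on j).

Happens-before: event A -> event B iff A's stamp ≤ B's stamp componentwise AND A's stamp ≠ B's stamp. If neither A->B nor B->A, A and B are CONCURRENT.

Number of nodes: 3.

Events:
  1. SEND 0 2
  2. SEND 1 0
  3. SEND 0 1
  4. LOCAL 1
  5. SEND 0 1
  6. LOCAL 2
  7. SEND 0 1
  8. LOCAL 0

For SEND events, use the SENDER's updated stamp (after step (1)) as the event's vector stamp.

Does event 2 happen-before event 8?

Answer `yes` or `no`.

Answer: yes

Derivation:
Initial: VV[0]=[0, 0, 0]
Initial: VV[1]=[0, 0, 0]
Initial: VV[2]=[0, 0, 0]
Event 1: SEND 0->2: VV[0][0]++ -> VV[0]=[1, 0, 0], msg_vec=[1, 0, 0]; VV[2]=max(VV[2],msg_vec) then VV[2][2]++ -> VV[2]=[1, 0, 1]
Event 2: SEND 1->0: VV[1][1]++ -> VV[1]=[0, 1, 0], msg_vec=[0, 1, 0]; VV[0]=max(VV[0],msg_vec) then VV[0][0]++ -> VV[0]=[2, 1, 0]
Event 3: SEND 0->1: VV[0][0]++ -> VV[0]=[3, 1, 0], msg_vec=[3, 1, 0]; VV[1]=max(VV[1],msg_vec) then VV[1][1]++ -> VV[1]=[3, 2, 0]
Event 4: LOCAL 1: VV[1][1]++ -> VV[1]=[3, 3, 0]
Event 5: SEND 0->1: VV[0][0]++ -> VV[0]=[4, 1, 0], msg_vec=[4, 1, 0]; VV[1]=max(VV[1],msg_vec) then VV[1][1]++ -> VV[1]=[4, 4, 0]
Event 6: LOCAL 2: VV[2][2]++ -> VV[2]=[1, 0, 2]
Event 7: SEND 0->1: VV[0][0]++ -> VV[0]=[5, 1, 0], msg_vec=[5, 1, 0]; VV[1]=max(VV[1],msg_vec) then VV[1][1]++ -> VV[1]=[5, 5, 0]
Event 8: LOCAL 0: VV[0][0]++ -> VV[0]=[6, 1, 0]
Event 2 stamp: [0, 1, 0]
Event 8 stamp: [6, 1, 0]
[0, 1, 0] <= [6, 1, 0]? True. Equal? False. Happens-before: True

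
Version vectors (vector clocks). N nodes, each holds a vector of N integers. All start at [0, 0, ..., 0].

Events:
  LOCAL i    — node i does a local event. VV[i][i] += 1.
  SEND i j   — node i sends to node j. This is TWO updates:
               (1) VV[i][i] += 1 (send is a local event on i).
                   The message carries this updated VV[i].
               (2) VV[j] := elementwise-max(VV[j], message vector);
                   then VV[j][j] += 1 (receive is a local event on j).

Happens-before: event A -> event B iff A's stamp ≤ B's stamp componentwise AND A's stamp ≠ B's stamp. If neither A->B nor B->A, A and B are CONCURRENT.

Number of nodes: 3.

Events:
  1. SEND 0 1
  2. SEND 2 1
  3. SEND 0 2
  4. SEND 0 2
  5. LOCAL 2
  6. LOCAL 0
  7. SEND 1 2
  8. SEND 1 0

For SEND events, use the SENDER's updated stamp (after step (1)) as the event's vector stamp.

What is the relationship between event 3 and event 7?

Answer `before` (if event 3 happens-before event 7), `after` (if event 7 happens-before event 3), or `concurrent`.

Initial: VV[0]=[0, 0, 0]
Initial: VV[1]=[0, 0, 0]
Initial: VV[2]=[0, 0, 0]
Event 1: SEND 0->1: VV[0][0]++ -> VV[0]=[1, 0, 0], msg_vec=[1, 0, 0]; VV[1]=max(VV[1],msg_vec) then VV[1][1]++ -> VV[1]=[1, 1, 0]
Event 2: SEND 2->1: VV[2][2]++ -> VV[2]=[0, 0, 1], msg_vec=[0, 0, 1]; VV[1]=max(VV[1],msg_vec) then VV[1][1]++ -> VV[1]=[1, 2, 1]
Event 3: SEND 0->2: VV[0][0]++ -> VV[0]=[2, 0, 0], msg_vec=[2, 0, 0]; VV[2]=max(VV[2],msg_vec) then VV[2][2]++ -> VV[2]=[2, 0, 2]
Event 4: SEND 0->2: VV[0][0]++ -> VV[0]=[3, 0, 0], msg_vec=[3, 0, 0]; VV[2]=max(VV[2],msg_vec) then VV[2][2]++ -> VV[2]=[3, 0, 3]
Event 5: LOCAL 2: VV[2][2]++ -> VV[2]=[3, 0, 4]
Event 6: LOCAL 0: VV[0][0]++ -> VV[0]=[4, 0, 0]
Event 7: SEND 1->2: VV[1][1]++ -> VV[1]=[1, 3, 1], msg_vec=[1, 3, 1]; VV[2]=max(VV[2],msg_vec) then VV[2][2]++ -> VV[2]=[3, 3, 5]
Event 8: SEND 1->0: VV[1][1]++ -> VV[1]=[1, 4, 1], msg_vec=[1, 4, 1]; VV[0]=max(VV[0],msg_vec) then VV[0][0]++ -> VV[0]=[5, 4, 1]
Event 3 stamp: [2, 0, 0]
Event 7 stamp: [1, 3, 1]
[2, 0, 0] <= [1, 3, 1]? False
[1, 3, 1] <= [2, 0, 0]? False
Relation: concurrent

Answer: concurrent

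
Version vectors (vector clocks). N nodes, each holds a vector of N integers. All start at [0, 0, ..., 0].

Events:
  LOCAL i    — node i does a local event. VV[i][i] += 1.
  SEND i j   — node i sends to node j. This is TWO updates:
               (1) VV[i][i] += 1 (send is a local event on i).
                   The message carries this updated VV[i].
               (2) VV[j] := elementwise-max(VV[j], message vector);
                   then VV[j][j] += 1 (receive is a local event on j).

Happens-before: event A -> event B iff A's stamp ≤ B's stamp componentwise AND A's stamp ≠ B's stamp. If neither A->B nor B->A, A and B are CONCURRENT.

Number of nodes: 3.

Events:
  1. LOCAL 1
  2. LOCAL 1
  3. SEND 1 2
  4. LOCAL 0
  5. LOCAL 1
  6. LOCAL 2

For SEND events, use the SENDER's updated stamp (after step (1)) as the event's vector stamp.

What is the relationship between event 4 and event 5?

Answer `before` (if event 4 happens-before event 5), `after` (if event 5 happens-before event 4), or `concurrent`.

Answer: concurrent

Derivation:
Initial: VV[0]=[0, 0, 0]
Initial: VV[1]=[0, 0, 0]
Initial: VV[2]=[0, 0, 0]
Event 1: LOCAL 1: VV[1][1]++ -> VV[1]=[0, 1, 0]
Event 2: LOCAL 1: VV[1][1]++ -> VV[1]=[0, 2, 0]
Event 3: SEND 1->2: VV[1][1]++ -> VV[1]=[0, 3, 0], msg_vec=[0, 3, 0]; VV[2]=max(VV[2],msg_vec) then VV[2][2]++ -> VV[2]=[0, 3, 1]
Event 4: LOCAL 0: VV[0][0]++ -> VV[0]=[1, 0, 0]
Event 5: LOCAL 1: VV[1][1]++ -> VV[1]=[0, 4, 0]
Event 6: LOCAL 2: VV[2][2]++ -> VV[2]=[0, 3, 2]
Event 4 stamp: [1, 0, 0]
Event 5 stamp: [0, 4, 0]
[1, 0, 0] <= [0, 4, 0]? False
[0, 4, 0] <= [1, 0, 0]? False
Relation: concurrent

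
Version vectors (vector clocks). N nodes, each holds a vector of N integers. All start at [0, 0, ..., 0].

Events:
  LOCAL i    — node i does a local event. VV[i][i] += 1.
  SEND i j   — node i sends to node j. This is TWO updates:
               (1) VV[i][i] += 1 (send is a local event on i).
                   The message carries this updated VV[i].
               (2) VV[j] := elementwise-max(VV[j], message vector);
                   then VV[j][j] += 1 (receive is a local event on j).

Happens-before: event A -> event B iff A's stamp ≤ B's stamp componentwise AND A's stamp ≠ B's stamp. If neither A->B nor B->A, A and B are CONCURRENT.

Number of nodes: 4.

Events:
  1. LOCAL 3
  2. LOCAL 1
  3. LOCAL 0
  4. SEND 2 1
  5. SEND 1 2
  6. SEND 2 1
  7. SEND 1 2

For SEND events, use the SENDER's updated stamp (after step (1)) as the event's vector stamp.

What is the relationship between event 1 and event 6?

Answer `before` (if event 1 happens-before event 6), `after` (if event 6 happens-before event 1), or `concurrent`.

Initial: VV[0]=[0, 0, 0, 0]
Initial: VV[1]=[0, 0, 0, 0]
Initial: VV[2]=[0, 0, 0, 0]
Initial: VV[3]=[0, 0, 0, 0]
Event 1: LOCAL 3: VV[3][3]++ -> VV[3]=[0, 0, 0, 1]
Event 2: LOCAL 1: VV[1][1]++ -> VV[1]=[0, 1, 0, 0]
Event 3: LOCAL 0: VV[0][0]++ -> VV[0]=[1, 0, 0, 0]
Event 4: SEND 2->1: VV[2][2]++ -> VV[2]=[0, 0, 1, 0], msg_vec=[0, 0, 1, 0]; VV[1]=max(VV[1],msg_vec) then VV[1][1]++ -> VV[1]=[0, 2, 1, 0]
Event 5: SEND 1->2: VV[1][1]++ -> VV[1]=[0, 3, 1, 0], msg_vec=[0, 3, 1, 0]; VV[2]=max(VV[2],msg_vec) then VV[2][2]++ -> VV[2]=[0, 3, 2, 0]
Event 6: SEND 2->1: VV[2][2]++ -> VV[2]=[0, 3, 3, 0], msg_vec=[0, 3, 3, 0]; VV[1]=max(VV[1],msg_vec) then VV[1][1]++ -> VV[1]=[0, 4, 3, 0]
Event 7: SEND 1->2: VV[1][1]++ -> VV[1]=[0, 5, 3, 0], msg_vec=[0, 5, 3, 0]; VV[2]=max(VV[2],msg_vec) then VV[2][2]++ -> VV[2]=[0, 5, 4, 0]
Event 1 stamp: [0, 0, 0, 1]
Event 6 stamp: [0, 3, 3, 0]
[0, 0, 0, 1] <= [0, 3, 3, 0]? False
[0, 3, 3, 0] <= [0, 0, 0, 1]? False
Relation: concurrent

Answer: concurrent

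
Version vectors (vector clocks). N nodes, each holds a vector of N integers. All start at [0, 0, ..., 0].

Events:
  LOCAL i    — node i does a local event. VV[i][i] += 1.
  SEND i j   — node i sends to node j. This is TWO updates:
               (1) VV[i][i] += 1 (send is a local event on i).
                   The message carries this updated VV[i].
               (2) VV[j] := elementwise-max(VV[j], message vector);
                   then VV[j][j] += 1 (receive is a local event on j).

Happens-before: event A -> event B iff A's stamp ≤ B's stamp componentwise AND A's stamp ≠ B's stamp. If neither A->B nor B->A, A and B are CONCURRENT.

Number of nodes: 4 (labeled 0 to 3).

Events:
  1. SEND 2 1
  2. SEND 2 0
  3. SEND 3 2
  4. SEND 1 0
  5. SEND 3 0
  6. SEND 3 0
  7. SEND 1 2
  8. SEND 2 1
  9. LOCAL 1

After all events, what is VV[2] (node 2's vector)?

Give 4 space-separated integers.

Initial: VV[0]=[0, 0, 0, 0]
Initial: VV[1]=[0, 0, 0, 0]
Initial: VV[2]=[0, 0, 0, 0]
Initial: VV[3]=[0, 0, 0, 0]
Event 1: SEND 2->1: VV[2][2]++ -> VV[2]=[0, 0, 1, 0], msg_vec=[0, 0, 1, 0]; VV[1]=max(VV[1],msg_vec) then VV[1][1]++ -> VV[1]=[0, 1, 1, 0]
Event 2: SEND 2->0: VV[2][2]++ -> VV[2]=[0, 0, 2, 0], msg_vec=[0, 0, 2, 0]; VV[0]=max(VV[0],msg_vec) then VV[0][0]++ -> VV[0]=[1, 0, 2, 0]
Event 3: SEND 3->2: VV[3][3]++ -> VV[3]=[0, 0, 0, 1], msg_vec=[0, 0, 0, 1]; VV[2]=max(VV[2],msg_vec) then VV[2][2]++ -> VV[2]=[0, 0, 3, 1]
Event 4: SEND 1->0: VV[1][1]++ -> VV[1]=[0, 2, 1, 0], msg_vec=[0, 2, 1, 0]; VV[0]=max(VV[0],msg_vec) then VV[0][0]++ -> VV[0]=[2, 2, 2, 0]
Event 5: SEND 3->0: VV[3][3]++ -> VV[3]=[0, 0, 0, 2], msg_vec=[0, 0, 0, 2]; VV[0]=max(VV[0],msg_vec) then VV[0][0]++ -> VV[0]=[3, 2, 2, 2]
Event 6: SEND 3->0: VV[3][3]++ -> VV[3]=[0, 0, 0, 3], msg_vec=[0, 0, 0, 3]; VV[0]=max(VV[0],msg_vec) then VV[0][0]++ -> VV[0]=[4, 2, 2, 3]
Event 7: SEND 1->2: VV[1][1]++ -> VV[1]=[0, 3, 1, 0], msg_vec=[0, 3, 1, 0]; VV[2]=max(VV[2],msg_vec) then VV[2][2]++ -> VV[2]=[0, 3, 4, 1]
Event 8: SEND 2->1: VV[2][2]++ -> VV[2]=[0, 3, 5, 1], msg_vec=[0, 3, 5, 1]; VV[1]=max(VV[1],msg_vec) then VV[1][1]++ -> VV[1]=[0, 4, 5, 1]
Event 9: LOCAL 1: VV[1][1]++ -> VV[1]=[0, 5, 5, 1]
Final vectors: VV[0]=[4, 2, 2, 3]; VV[1]=[0, 5, 5, 1]; VV[2]=[0, 3, 5, 1]; VV[3]=[0, 0, 0, 3]

Answer: 0 3 5 1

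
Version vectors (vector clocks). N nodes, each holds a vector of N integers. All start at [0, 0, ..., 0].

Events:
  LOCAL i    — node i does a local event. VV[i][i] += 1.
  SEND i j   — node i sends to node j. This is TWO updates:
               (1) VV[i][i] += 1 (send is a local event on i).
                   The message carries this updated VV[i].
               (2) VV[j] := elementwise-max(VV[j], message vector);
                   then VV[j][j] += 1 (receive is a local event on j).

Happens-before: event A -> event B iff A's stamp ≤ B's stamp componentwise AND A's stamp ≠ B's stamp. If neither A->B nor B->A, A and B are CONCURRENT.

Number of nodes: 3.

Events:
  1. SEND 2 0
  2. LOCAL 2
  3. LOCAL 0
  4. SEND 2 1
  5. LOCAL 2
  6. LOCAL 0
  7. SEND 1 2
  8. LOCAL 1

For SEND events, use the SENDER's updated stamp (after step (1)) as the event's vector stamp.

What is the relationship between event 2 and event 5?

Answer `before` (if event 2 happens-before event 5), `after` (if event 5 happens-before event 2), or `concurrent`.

Answer: before

Derivation:
Initial: VV[0]=[0, 0, 0]
Initial: VV[1]=[0, 0, 0]
Initial: VV[2]=[0, 0, 0]
Event 1: SEND 2->0: VV[2][2]++ -> VV[2]=[0, 0, 1], msg_vec=[0, 0, 1]; VV[0]=max(VV[0],msg_vec) then VV[0][0]++ -> VV[0]=[1, 0, 1]
Event 2: LOCAL 2: VV[2][2]++ -> VV[2]=[0, 0, 2]
Event 3: LOCAL 0: VV[0][0]++ -> VV[0]=[2, 0, 1]
Event 4: SEND 2->1: VV[2][2]++ -> VV[2]=[0, 0, 3], msg_vec=[0, 0, 3]; VV[1]=max(VV[1],msg_vec) then VV[1][1]++ -> VV[1]=[0, 1, 3]
Event 5: LOCAL 2: VV[2][2]++ -> VV[2]=[0, 0, 4]
Event 6: LOCAL 0: VV[0][0]++ -> VV[0]=[3, 0, 1]
Event 7: SEND 1->2: VV[1][1]++ -> VV[1]=[0, 2, 3], msg_vec=[0, 2, 3]; VV[2]=max(VV[2],msg_vec) then VV[2][2]++ -> VV[2]=[0, 2, 5]
Event 8: LOCAL 1: VV[1][1]++ -> VV[1]=[0, 3, 3]
Event 2 stamp: [0, 0, 2]
Event 5 stamp: [0, 0, 4]
[0, 0, 2] <= [0, 0, 4]? True
[0, 0, 4] <= [0, 0, 2]? False
Relation: before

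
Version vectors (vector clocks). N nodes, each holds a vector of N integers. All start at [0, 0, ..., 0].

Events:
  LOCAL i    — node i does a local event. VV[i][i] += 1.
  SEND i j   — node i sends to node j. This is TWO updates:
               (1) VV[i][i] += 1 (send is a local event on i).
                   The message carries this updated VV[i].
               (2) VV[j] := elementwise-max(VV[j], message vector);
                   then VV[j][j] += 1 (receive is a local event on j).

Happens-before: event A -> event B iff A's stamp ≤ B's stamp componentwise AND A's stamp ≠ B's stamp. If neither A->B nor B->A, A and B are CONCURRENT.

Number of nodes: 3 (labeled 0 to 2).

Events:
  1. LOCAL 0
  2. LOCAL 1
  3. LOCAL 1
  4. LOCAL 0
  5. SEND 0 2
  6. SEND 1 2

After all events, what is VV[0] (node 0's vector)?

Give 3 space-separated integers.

Answer: 3 0 0

Derivation:
Initial: VV[0]=[0, 0, 0]
Initial: VV[1]=[0, 0, 0]
Initial: VV[2]=[0, 0, 0]
Event 1: LOCAL 0: VV[0][0]++ -> VV[0]=[1, 0, 0]
Event 2: LOCAL 1: VV[1][1]++ -> VV[1]=[0, 1, 0]
Event 3: LOCAL 1: VV[1][1]++ -> VV[1]=[0, 2, 0]
Event 4: LOCAL 0: VV[0][0]++ -> VV[0]=[2, 0, 0]
Event 5: SEND 0->2: VV[0][0]++ -> VV[0]=[3, 0, 0], msg_vec=[3, 0, 0]; VV[2]=max(VV[2],msg_vec) then VV[2][2]++ -> VV[2]=[3, 0, 1]
Event 6: SEND 1->2: VV[1][1]++ -> VV[1]=[0, 3, 0], msg_vec=[0, 3, 0]; VV[2]=max(VV[2],msg_vec) then VV[2][2]++ -> VV[2]=[3, 3, 2]
Final vectors: VV[0]=[3, 0, 0]; VV[1]=[0, 3, 0]; VV[2]=[3, 3, 2]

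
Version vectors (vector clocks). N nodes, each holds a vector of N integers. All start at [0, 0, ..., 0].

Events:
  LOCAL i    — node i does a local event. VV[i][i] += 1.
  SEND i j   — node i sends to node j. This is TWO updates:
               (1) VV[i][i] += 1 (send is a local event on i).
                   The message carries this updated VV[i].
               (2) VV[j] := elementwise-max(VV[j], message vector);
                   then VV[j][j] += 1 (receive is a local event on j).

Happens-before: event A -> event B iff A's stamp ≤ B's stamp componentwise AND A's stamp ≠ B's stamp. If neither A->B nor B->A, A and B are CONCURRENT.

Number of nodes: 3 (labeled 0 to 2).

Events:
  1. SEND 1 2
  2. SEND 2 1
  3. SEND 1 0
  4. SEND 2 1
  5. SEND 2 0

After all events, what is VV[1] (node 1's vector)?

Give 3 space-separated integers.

Initial: VV[0]=[0, 0, 0]
Initial: VV[1]=[0, 0, 0]
Initial: VV[2]=[0, 0, 0]
Event 1: SEND 1->2: VV[1][1]++ -> VV[1]=[0, 1, 0], msg_vec=[0, 1, 0]; VV[2]=max(VV[2],msg_vec) then VV[2][2]++ -> VV[2]=[0, 1, 1]
Event 2: SEND 2->1: VV[2][2]++ -> VV[2]=[0, 1, 2], msg_vec=[0, 1, 2]; VV[1]=max(VV[1],msg_vec) then VV[1][1]++ -> VV[1]=[0, 2, 2]
Event 3: SEND 1->0: VV[1][1]++ -> VV[1]=[0, 3, 2], msg_vec=[0, 3, 2]; VV[0]=max(VV[0],msg_vec) then VV[0][0]++ -> VV[0]=[1, 3, 2]
Event 4: SEND 2->1: VV[2][2]++ -> VV[2]=[0, 1, 3], msg_vec=[0, 1, 3]; VV[1]=max(VV[1],msg_vec) then VV[1][1]++ -> VV[1]=[0, 4, 3]
Event 5: SEND 2->0: VV[2][2]++ -> VV[2]=[0, 1, 4], msg_vec=[0, 1, 4]; VV[0]=max(VV[0],msg_vec) then VV[0][0]++ -> VV[0]=[2, 3, 4]
Final vectors: VV[0]=[2, 3, 4]; VV[1]=[0, 4, 3]; VV[2]=[0, 1, 4]

Answer: 0 4 3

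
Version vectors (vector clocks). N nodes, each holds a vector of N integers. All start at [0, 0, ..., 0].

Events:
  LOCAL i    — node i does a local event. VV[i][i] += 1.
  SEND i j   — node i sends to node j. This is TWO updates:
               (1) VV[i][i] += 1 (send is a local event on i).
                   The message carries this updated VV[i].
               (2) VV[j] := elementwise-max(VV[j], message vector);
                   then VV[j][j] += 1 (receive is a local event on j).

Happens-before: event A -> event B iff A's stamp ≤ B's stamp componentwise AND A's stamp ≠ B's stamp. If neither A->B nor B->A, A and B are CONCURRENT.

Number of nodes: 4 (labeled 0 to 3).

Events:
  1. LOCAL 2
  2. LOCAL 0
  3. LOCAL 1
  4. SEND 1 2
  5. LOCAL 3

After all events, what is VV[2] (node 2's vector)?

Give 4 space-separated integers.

Answer: 0 2 2 0

Derivation:
Initial: VV[0]=[0, 0, 0, 0]
Initial: VV[1]=[0, 0, 0, 0]
Initial: VV[2]=[0, 0, 0, 0]
Initial: VV[3]=[0, 0, 0, 0]
Event 1: LOCAL 2: VV[2][2]++ -> VV[2]=[0, 0, 1, 0]
Event 2: LOCAL 0: VV[0][0]++ -> VV[0]=[1, 0, 0, 0]
Event 3: LOCAL 1: VV[1][1]++ -> VV[1]=[0, 1, 0, 0]
Event 4: SEND 1->2: VV[1][1]++ -> VV[1]=[0, 2, 0, 0], msg_vec=[0, 2, 0, 0]; VV[2]=max(VV[2],msg_vec) then VV[2][2]++ -> VV[2]=[0, 2, 2, 0]
Event 5: LOCAL 3: VV[3][3]++ -> VV[3]=[0, 0, 0, 1]
Final vectors: VV[0]=[1, 0, 0, 0]; VV[1]=[0, 2, 0, 0]; VV[2]=[0, 2, 2, 0]; VV[3]=[0, 0, 0, 1]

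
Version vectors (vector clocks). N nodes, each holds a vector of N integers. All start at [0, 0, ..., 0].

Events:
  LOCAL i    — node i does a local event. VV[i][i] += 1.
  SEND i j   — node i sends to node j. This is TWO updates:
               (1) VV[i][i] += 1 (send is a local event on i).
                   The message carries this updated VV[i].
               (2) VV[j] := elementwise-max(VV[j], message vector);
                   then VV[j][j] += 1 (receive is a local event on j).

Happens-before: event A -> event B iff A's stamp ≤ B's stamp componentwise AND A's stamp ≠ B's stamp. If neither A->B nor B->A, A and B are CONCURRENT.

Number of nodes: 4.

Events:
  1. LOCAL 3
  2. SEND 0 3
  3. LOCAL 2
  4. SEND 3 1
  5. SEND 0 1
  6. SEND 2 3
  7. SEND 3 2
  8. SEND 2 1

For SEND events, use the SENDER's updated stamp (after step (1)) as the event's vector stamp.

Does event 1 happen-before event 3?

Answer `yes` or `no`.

Answer: no

Derivation:
Initial: VV[0]=[0, 0, 0, 0]
Initial: VV[1]=[0, 0, 0, 0]
Initial: VV[2]=[0, 0, 0, 0]
Initial: VV[3]=[0, 0, 0, 0]
Event 1: LOCAL 3: VV[3][3]++ -> VV[3]=[0, 0, 0, 1]
Event 2: SEND 0->3: VV[0][0]++ -> VV[0]=[1, 0, 0, 0], msg_vec=[1, 0, 0, 0]; VV[3]=max(VV[3],msg_vec) then VV[3][3]++ -> VV[3]=[1, 0, 0, 2]
Event 3: LOCAL 2: VV[2][2]++ -> VV[2]=[0, 0, 1, 0]
Event 4: SEND 3->1: VV[3][3]++ -> VV[3]=[1, 0, 0, 3], msg_vec=[1, 0, 0, 3]; VV[1]=max(VV[1],msg_vec) then VV[1][1]++ -> VV[1]=[1, 1, 0, 3]
Event 5: SEND 0->1: VV[0][0]++ -> VV[0]=[2, 0, 0, 0], msg_vec=[2, 0, 0, 0]; VV[1]=max(VV[1],msg_vec) then VV[1][1]++ -> VV[1]=[2, 2, 0, 3]
Event 6: SEND 2->3: VV[2][2]++ -> VV[2]=[0, 0, 2, 0], msg_vec=[0, 0, 2, 0]; VV[3]=max(VV[3],msg_vec) then VV[3][3]++ -> VV[3]=[1, 0, 2, 4]
Event 7: SEND 3->2: VV[3][3]++ -> VV[3]=[1, 0, 2, 5], msg_vec=[1, 0, 2, 5]; VV[2]=max(VV[2],msg_vec) then VV[2][2]++ -> VV[2]=[1, 0, 3, 5]
Event 8: SEND 2->1: VV[2][2]++ -> VV[2]=[1, 0, 4, 5], msg_vec=[1, 0, 4, 5]; VV[1]=max(VV[1],msg_vec) then VV[1][1]++ -> VV[1]=[2, 3, 4, 5]
Event 1 stamp: [0, 0, 0, 1]
Event 3 stamp: [0, 0, 1, 0]
[0, 0, 0, 1] <= [0, 0, 1, 0]? False. Equal? False. Happens-before: False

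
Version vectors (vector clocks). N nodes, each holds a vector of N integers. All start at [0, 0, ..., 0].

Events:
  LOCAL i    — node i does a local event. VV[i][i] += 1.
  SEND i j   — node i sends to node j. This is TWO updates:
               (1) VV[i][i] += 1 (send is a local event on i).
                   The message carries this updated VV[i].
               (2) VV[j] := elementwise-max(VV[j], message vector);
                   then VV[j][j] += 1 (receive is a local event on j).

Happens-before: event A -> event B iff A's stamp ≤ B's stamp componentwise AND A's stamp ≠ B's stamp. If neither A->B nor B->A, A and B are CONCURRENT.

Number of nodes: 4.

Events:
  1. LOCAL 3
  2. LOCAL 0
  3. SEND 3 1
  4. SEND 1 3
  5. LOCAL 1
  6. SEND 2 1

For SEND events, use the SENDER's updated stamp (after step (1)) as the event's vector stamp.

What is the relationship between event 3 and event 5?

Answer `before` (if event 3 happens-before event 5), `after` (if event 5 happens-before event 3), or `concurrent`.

Initial: VV[0]=[0, 0, 0, 0]
Initial: VV[1]=[0, 0, 0, 0]
Initial: VV[2]=[0, 0, 0, 0]
Initial: VV[3]=[0, 0, 0, 0]
Event 1: LOCAL 3: VV[3][3]++ -> VV[3]=[0, 0, 0, 1]
Event 2: LOCAL 0: VV[0][0]++ -> VV[0]=[1, 0, 0, 0]
Event 3: SEND 3->1: VV[3][3]++ -> VV[3]=[0, 0, 0, 2], msg_vec=[0, 0, 0, 2]; VV[1]=max(VV[1],msg_vec) then VV[1][1]++ -> VV[1]=[0, 1, 0, 2]
Event 4: SEND 1->3: VV[1][1]++ -> VV[1]=[0, 2, 0, 2], msg_vec=[0, 2, 0, 2]; VV[3]=max(VV[3],msg_vec) then VV[3][3]++ -> VV[3]=[0, 2, 0, 3]
Event 5: LOCAL 1: VV[1][1]++ -> VV[1]=[0, 3, 0, 2]
Event 6: SEND 2->1: VV[2][2]++ -> VV[2]=[0, 0, 1, 0], msg_vec=[0, 0, 1, 0]; VV[1]=max(VV[1],msg_vec) then VV[1][1]++ -> VV[1]=[0, 4, 1, 2]
Event 3 stamp: [0, 0, 0, 2]
Event 5 stamp: [0, 3, 0, 2]
[0, 0, 0, 2] <= [0, 3, 0, 2]? True
[0, 3, 0, 2] <= [0, 0, 0, 2]? False
Relation: before

Answer: before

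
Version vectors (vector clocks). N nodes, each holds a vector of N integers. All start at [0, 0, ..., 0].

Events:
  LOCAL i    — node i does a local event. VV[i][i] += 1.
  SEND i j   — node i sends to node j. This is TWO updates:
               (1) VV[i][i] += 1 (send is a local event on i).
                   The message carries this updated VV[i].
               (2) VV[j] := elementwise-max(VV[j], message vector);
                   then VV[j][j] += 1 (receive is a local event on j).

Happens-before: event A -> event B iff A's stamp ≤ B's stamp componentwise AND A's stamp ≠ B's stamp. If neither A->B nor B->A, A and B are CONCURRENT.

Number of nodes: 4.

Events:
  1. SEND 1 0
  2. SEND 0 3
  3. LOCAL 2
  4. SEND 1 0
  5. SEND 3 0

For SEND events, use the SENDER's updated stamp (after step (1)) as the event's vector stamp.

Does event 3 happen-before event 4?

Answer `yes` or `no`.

Answer: no

Derivation:
Initial: VV[0]=[0, 0, 0, 0]
Initial: VV[1]=[0, 0, 0, 0]
Initial: VV[2]=[0, 0, 0, 0]
Initial: VV[3]=[0, 0, 0, 0]
Event 1: SEND 1->0: VV[1][1]++ -> VV[1]=[0, 1, 0, 0], msg_vec=[0, 1, 0, 0]; VV[0]=max(VV[0],msg_vec) then VV[0][0]++ -> VV[0]=[1, 1, 0, 0]
Event 2: SEND 0->3: VV[0][0]++ -> VV[0]=[2, 1, 0, 0], msg_vec=[2, 1, 0, 0]; VV[3]=max(VV[3],msg_vec) then VV[3][3]++ -> VV[3]=[2, 1, 0, 1]
Event 3: LOCAL 2: VV[2][2]++ -> VV[2]=[0, 0, 1, 0]
Event 4: SEND 1->0: VV[1][1]++ -> VV[1]=[0, 2, 0, 0], msg_vec=[0, 2, 0, 0]; VV[0]=max(VV[0],msg_vec) then VV[0][0]++ -> VV[0]=[3, 2, 0, 0]
Event 5: SEND 3->0: VV[3][3]++ -> VV[3]=[2, 1, 0, 2], msg_vec=[2, 1, 0, 2]; VV[0]=max(VV[0],msg_vec) then VV[0][0]++ -> VV[0]=[4, 2, 0, 2]
Event 3 stamp: [0, 0, 1, 0]
Event 4 stamp: [0, 2, 0, 0]
[0, 0, 1, 0] <= [0, 2, 0, 0]? False. Equal? False. Happens-before: False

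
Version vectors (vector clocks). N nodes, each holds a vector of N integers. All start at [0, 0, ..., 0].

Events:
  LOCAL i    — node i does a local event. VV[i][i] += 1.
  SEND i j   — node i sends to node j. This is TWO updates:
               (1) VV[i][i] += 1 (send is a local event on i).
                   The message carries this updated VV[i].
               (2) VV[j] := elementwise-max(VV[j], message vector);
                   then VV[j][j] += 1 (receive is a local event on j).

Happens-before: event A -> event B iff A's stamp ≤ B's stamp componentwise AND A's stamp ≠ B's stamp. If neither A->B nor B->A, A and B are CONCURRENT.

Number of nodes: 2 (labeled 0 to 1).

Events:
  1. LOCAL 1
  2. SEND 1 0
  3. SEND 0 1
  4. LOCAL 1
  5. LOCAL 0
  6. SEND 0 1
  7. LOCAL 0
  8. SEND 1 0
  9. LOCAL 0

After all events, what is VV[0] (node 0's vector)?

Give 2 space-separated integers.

Initial: VV[0]=[0, 0]
Initial: VV[1]=[0, 0]
Event 1: LOCAL 1: VV[1][1]++ -> VV[1]=[0, 1]
Event 2: SEND 1->0: VV[1][1]++ -> VV[1]=[0, 2], msg_vec=[0, 2]; VV[0]=max(VV[0],msg_vec) then VV[0][0]++ -> VV[0]=[1, 2]
Event 3: SEND 0->1: VV[0][0]++ -> VV[0]=[2, 2], msg_vec=[2, 2]; VV[1]=max(VV[1],msg_vec) then VV[1][1]++ -> VV[1]=[2, 3]
Event 4: LOCAL 1: VV[1][1]++ -> VV[1]=[2, 4]
Event 5: LOCAL 0: VV[0][0]++ -> VV[0]=[3, 2]
Event 6: SEND 0->1: VV[0][0]++ -> VV[0]=[4, 2], msg_vec=[4, 2]; VV[1]=max(VV[1],msg_vec) then VV[1][1]++ -> VV[1]=[4, 5]
Event 7: LOCAL 0: VV[0][0]++ -> VV[0]=[5, 2]
Event 8: SEND 1->0: VV[1][1]++ -> VV[1]=[4, 6], msg_vec=[4, 6]; VV[0]=max(VV[0],msg_vec) then VV[0][0]++ -> VV[0]=[6, 6]
Event 9: LOCAL 0: VV[0][0]++ -> VV[0]=[7, 6]
Final vectors: VV[0]=[7, 6]; VV[1]=[4, 6]

Answer: 7 6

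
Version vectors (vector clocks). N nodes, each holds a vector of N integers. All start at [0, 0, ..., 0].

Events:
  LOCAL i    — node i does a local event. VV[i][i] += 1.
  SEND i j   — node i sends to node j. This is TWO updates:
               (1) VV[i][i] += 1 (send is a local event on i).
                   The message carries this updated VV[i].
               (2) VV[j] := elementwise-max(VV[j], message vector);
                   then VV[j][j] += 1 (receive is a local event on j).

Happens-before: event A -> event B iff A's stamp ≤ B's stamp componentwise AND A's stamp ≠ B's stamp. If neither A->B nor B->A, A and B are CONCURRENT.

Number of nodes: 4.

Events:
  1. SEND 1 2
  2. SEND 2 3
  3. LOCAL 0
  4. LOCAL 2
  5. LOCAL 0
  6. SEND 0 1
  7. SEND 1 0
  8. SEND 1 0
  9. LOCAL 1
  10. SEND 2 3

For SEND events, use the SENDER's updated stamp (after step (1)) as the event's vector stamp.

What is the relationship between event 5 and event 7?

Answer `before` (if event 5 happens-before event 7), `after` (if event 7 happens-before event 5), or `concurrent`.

Answer: before

Derivation:
Initial: VV[0]=[0, 0, 0, 0]
Initial: VV[1]=[0, 0, 0, 0]
Initial: VV[2]=[0, 0, 0, 0]
Initial: VV[3]=[0, 0, 0, 0]
Event 1: SEND 1->2: VV[1][1]++ -> VV[1]=[0, 1, 0, 0], msg_vec=[0, 1, 0, 0]; VV[2]=max(VV[2],msg_vec) then VV[2][2]++ -> VV[2]=[0, 1, 1, 0]
Event 2: SEND 2->3: VV[2][2]++ -> VV[2]=[0, 1, 2, 0], msg_vec=[0, 1, 2, 0]; VV[3]=max(VV[3],msg_vec) then VV[3][3]++ -> VV[3]=[0, 1, 2, 1]
Event 3: LOCAL 0: VV[0][0]++ -> VV[0]=[1, 0, 0, 0]
Event 4: LOCAL 2: VV[2][2]++ -> VV[2]=[0, 1, 3, 0]
Event 5: LOCAL 0: VV[0][0]++ -> VV[0]=[2, 0, 0, 0]
Event 6: SEND 0->1: VV[0][0]++ -> VV[0]=[3, 0, 0, 0], msg_vec=[3, 0, 0, 0]; VV[1]=max(VV[1],msg_vec) then VV[1][1]++ -> VV[1]=[3, 2, 0, 0]
Event 7: SEND 1->0: VV[1][1]++ -> VV[1]=[3, 3, 0, 0], msg_vec=[3, 3, 0, 0]; VV[0]=max(VV[0],msg_vec) then VV[0][0]++ -> VV[0]=[4, 3, 0, 0]
Event 8: SEND 1->0: VV[1][1]++ -> VV[1]=[3, 4, 0, 0], msg_vec=[3, 4, 0, 0]; VV[0]=max(VV[0],msg_vec) then VV[0][0]++ -> VV[0]=[5, 4, 0, 0]
Event 9: LOCAL 1: VV[1][1]++ -> VV[1]=[3, 5, 0, 0]
Event 10: SEND 2->3: VV[2][2]++ -> VV[2]=[0, 1, 4, 0], msg_vec=[0, 1, 4, 0]; VV[3]=max(VV[3],msg_vec) then VV[3][3]++ -> VV[3]=[0, 1, 4, 2]
Event 5 stamp: [2, 0, 0, 0]
Event 7 stamp: [3, 3, 0, 0]
[2, 0, 0, 0] <= [3, 3, 0, 0]? True
[3, 3, 0, 0] <= [2, 0, 0, 0]? False
Relation: before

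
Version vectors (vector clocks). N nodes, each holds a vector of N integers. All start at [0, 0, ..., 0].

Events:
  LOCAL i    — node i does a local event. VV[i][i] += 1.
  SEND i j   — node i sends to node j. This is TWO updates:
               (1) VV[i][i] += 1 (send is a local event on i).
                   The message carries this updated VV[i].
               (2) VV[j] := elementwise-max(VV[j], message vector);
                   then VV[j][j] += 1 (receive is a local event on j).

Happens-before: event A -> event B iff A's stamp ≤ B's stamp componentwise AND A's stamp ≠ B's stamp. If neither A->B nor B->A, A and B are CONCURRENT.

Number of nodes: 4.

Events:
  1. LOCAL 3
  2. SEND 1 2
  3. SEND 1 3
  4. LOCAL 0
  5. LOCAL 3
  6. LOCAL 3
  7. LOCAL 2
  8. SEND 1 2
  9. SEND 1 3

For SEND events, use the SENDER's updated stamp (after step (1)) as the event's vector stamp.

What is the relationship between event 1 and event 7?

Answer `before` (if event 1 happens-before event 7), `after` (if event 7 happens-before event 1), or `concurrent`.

Initial: VV[0]=[0, 0, 0, 0]
Initial: VV[1]=[0, 0, 0, 0]
Initial: VV[2]=[0, 0, 0, 0]
Initial: VV[3]=[0, 0, 0, 0]
Event 1: LOCAL 3: VV[3][3]++ -> VV[3]=[0, 0, 0, 1]
Event 2: SEND 1->2: VV[1][1]++ -> VV[1]=[0, 1, 0, 0], msg_vec=[0, 1, 0, 0]; VV[2]=max(VV[2],msg_vec) then VV[2][2]++ -> VV[2]=[0, 1, 1, 0]
Event 3: SEND 1->3: VV[1][1]++ -> VV[1]=[0, 2, 0, 0], msg_vec=[0, 2, 0, 0]; VV[3]=max(VV[3],msg_vec) then VV[3][3]++ -> VV[3]=[0, 2, 0, 2]
Event 4: LOCAL 0: VV[0][0]++ -> VV[0]=[1, 0, 0, 0]
Event 5: LOCAL 3: VV[3][3]++ -> VV[3]=[0, 2, 0, 3]
Event 6: LOCAL 3: VV[3][3]++ -> VV[3]=[0, 2, 0, 4]
Event 7: LOCAL 2: VV[2][2]++ -> VV[2]=[0, 1, 2, 0]
Event 8: SEND 1->2: VV[1][1]++ -> VV[1]=[0, 3, 0, 0], msg_vec=[0, 3, 0, 0]; VV[2]=max(VV[2],msg_vec) then VV[2][2]++ -> VV[2]=[0, 3, 3, 0]
Event 9: SEND 1->3: VV[1][1]++ -> VV[1]=[0, 4, 0, 0], msg_vec=[0, 4, 0, 0]; VV[3]=max(VV[3],msg_vec) then VV[3][3]++ -> VV[3]=[0, 4, 0, 5]
Event 1 stamp: [0, 0, 0, 1]
Event 7 stamp: [0, 1, 2, 0]
[0, 0, 0, 1] <= [0, 1, 2, 0]? False
[0, 1, 2, 0] <= [0, 0, 0, 1]? False
Relation: concurrent

Answer: concurrent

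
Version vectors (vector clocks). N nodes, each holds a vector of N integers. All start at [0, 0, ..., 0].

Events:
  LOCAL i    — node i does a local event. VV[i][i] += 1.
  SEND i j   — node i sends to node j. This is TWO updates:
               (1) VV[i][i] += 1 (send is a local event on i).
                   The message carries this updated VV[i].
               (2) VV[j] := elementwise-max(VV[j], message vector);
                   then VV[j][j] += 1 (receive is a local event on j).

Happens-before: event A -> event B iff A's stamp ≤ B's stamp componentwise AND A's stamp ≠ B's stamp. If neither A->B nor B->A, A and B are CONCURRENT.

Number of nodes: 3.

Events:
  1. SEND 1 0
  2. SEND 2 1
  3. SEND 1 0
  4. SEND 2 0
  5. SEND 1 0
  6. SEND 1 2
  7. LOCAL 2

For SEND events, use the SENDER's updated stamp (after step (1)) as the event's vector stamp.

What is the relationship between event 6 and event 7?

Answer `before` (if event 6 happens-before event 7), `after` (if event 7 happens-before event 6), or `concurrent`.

Initial: VV[0]=[0, 0, 0]
Initial: VV[1]=[0, 0, 0]
Initial: VV[2]=[0, 0, 0]
Event 1: SEND 1->0: VV[1][1]++ -> VV[1]=[0, 1, 0], msg_vec=[0, 1, 0]; VV[0]=max(VV[0],msg_vec) then VV[0][0]++ -> VV[0]=[1, 1, 0]
Event 2: SEND 2->1: VV[2][2]++ -> VV[2]=[0, 0, 1], msg_vec=[0, 0, 1]; VV[1]=max(VV[1],msg_vec) then VV[1][1]++ -> VV[1]=[0, 2, 1]
Event 3: SEND 1->0: VV[1][1]++ -> VV[1]=[0, 3, 1], msg_vec=[0, 3, 1]; VV[0]=max(VV[0],msg_vec) then VV[0][0]++ -> VV[0]=[2, 3, 1]
Event 4: SEND 2->0: VV[2][2]++ -> VV[2]=[0, 0, 2], msg_vec=[0, 0, 2]; VV[0]=max(VV[0],msg_vec) then VV[0][0]++ -> VV[0]=[3, 3, 2]
Event 5: SEND 1->0: VV[1][1]++ -> VV[1]=[0, 4, 1], msg_vec=[0, 4, 1]; VV[0]=max(VV[0],msg_vec) then VV[0][0]++ -> VV[0]=[4, 4, 2]
Event 6: SEND 1->2: VV[1][1]++ -> VV[1]=[0, 5, 1], msg_vec=[0, 5, 1]; VV[2]=max(VV[2],msg_vec) then VV[2][2]++ -> VV[2]=[0, 5, 3]
Event 7: LOCAL 2: VV[2][2]++ -> VV[2]=[0, 5, 4]
Event 6 stamp: [0, 5, 1]
Event 7 stamp: [0, 5, 4]
[0, 5, 1] <= [0, 5, 4]? True
[0, 5, 4] <= [0, 5, 1]? False
Relation: before

Answer: before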